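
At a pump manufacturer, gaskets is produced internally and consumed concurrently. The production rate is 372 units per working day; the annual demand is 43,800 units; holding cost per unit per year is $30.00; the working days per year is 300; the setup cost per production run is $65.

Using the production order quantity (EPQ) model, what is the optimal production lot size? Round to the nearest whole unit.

d = 43,800/300 = 146.0000 units/day;  effective holding cost H(1 − d/p) = 30·(1 − 146.0000/372) = 18.22581
Q* = √(2DS / H_eff) = √(2·43,800·65 / 18.22581) ≈ 558.94

559 units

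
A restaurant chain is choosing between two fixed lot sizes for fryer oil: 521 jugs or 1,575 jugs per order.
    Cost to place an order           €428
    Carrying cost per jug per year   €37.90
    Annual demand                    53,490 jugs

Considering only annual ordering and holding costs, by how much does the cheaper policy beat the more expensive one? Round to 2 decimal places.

Annual cost at Q: ordering D·S/Q plus holding Q·H/2.
TC(521) = (53,490/521)×428 + (521/2)×37.9 = €53,814.83
TC(1,575) = (53,490/1,575)×428 + (1,575/2)×37.9 = €44,381.95
|ΔTC| = |€53,814.83 − €44,381.95| = €9,432.89

€9,432.89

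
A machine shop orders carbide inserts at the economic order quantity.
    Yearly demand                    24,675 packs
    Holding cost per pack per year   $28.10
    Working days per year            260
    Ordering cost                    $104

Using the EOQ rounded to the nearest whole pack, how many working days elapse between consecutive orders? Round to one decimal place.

4.5 days

2DS/H = 2·24,675·104/28.1 = 182,647.69
EOQ = √182,647.69 ≈ 427.37 → Q = 427 packs
T = Q/D × 260 days = 427/24,675 × 260 = 4.499 days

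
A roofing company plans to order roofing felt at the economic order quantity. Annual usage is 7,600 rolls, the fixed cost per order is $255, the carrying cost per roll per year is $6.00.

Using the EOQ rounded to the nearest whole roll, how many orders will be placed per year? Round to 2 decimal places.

9.45 orders per year

EOQ = √(2DS/H) = √(2 × 7,600 × 255 / 6)
    = √(646,000.00) ≈ 803.74 → Q = 804
Orders per year = D/Q = 7,600 / 804 = 9.453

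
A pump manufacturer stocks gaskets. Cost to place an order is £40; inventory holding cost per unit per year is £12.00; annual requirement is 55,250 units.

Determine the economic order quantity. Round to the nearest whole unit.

Q* = √(2·D·S / H) = √(2·55,250·40 / 12) = √368,333.3 ≈ 606.90

607 units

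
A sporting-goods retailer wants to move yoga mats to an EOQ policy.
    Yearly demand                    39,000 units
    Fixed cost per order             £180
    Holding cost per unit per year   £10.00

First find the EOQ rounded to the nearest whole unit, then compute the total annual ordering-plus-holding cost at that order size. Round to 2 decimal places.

2DS/H = 2·39,000·180/10 = 1,404,000.00
EOQ = √1,404,000.00 ≈ 1,184.91 → Q = 1,185 units
Ordering: D/Q × S = 39,000/1,185 × £180 = £5,924.05
Holding:  Q/2 × H = 1,185/2 × £10 = £5,925.00
Total = £5,924.05 + £5,925.00 = £11,849.05

£11,849.05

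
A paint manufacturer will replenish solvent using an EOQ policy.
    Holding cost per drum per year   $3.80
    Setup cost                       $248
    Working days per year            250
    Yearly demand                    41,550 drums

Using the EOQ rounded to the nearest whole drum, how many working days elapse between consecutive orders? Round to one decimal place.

14.0 days

Q* = √(2·D·S / H) = √(2·41,550·248 / 3.8) = √5,423,368.4 ≈ 2,328.81 → Q = 2,329 drums
Cycle time = (working days × Q)/D = (250 × 2,329) / 41,550 = 14.013 days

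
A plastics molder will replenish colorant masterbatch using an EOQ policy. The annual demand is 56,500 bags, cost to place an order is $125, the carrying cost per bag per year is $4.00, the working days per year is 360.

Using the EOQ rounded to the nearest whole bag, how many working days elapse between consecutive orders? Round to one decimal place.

12.0 days

EOQ = √(2DS/H) = √(2 × 56,500 × 125 / 4)
    = √(3,531,250.00) ≈ 1,879.16 → Q = 1,879 bags
T = Q/D × 360 days = 1,879/56,500 × 360 = 11.972 days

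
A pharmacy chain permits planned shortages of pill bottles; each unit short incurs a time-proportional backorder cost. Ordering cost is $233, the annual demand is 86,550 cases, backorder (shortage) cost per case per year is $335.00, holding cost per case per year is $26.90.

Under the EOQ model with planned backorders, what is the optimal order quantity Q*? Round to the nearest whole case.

Q* = √(2DS/H) · √((H + b)/b)
   = √(2 × 86,550 × 233 / 26.9) · √((26.9 + 335) / 335)
   = 1,224.476 × 1.0394 ≈ 1,272.69

1,273 cases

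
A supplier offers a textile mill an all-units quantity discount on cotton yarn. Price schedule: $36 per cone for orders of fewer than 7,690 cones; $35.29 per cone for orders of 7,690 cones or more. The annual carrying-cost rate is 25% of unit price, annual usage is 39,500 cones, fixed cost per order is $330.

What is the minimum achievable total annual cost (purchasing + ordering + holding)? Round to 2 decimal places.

$1,429,572.57

H₁ = 25%×$36 = $9.0000;  H₂ = 25%×$35.29 = $8.8225
EOQ₁ = √(2×39,500×330/9.0000) = 1,701.96  (< 7,690, feasible at tier 1)
EOQ₂ = √(2×39,500×330/8.8225) = 1,719.00  (< 7,690 → use Q = 7,690 at tier-2 price)
TC(tier 1 (EOQ₁), Q≈1,702.0) = $1,437,317.64
TC(tier 2, Q≈7,690.0) = $1,429,572.57
Minimum at tier 2: $1,429,572.57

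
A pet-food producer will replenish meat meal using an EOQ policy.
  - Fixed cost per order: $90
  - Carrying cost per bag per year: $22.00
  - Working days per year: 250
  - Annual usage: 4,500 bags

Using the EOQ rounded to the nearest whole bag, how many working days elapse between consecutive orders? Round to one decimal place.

EOQ = √(2DS/H) = √(2 × 4,500 × 90 / 22)
    = √(36,818.18) ≈ 191.88 → Q = 192 bags
Cycle time = (working days × Q)/D = (250 × 192) / 4,500 = 10.667 days

10.7 days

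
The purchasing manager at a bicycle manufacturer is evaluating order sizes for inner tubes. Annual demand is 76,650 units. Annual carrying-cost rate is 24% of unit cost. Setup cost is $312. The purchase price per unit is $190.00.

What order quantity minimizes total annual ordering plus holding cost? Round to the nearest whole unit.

Holding cost per unit per year: H = 24% × $190 = $45.6000
Optimal lot size Q* = (2 × 76,650 × $312 / $45.6)^½ ≈ 1,024.16

1,024 units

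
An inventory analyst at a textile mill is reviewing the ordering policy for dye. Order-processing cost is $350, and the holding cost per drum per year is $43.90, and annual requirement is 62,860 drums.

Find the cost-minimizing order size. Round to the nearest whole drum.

2DS/H = 2·62,860·350/43.9 = 1,002,323.46
EOQ = √1,002,323.46 ≈ 1,001.16

1,001 drums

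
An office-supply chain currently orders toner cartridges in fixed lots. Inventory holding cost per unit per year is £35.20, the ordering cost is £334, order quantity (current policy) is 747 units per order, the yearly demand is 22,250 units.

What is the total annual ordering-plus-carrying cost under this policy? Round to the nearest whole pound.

Annual ordering cost = (D/Q)·S = (22,250/747) × 334 = £9,948.46
Annual holding cost  = (Q/2)·H = (747/2) × 35.2 = £13,147.20
Total = £9,948.46 + £13,147.20 = £23,095.66

£23,096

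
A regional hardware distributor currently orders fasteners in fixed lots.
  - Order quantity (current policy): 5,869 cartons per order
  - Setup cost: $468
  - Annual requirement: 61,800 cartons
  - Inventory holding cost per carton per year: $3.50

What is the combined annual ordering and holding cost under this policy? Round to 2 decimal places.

Orders/yr = 61,800/5,869 = 10.530; ordering cost = 10.530 × $468 = $4,927.99
Average inventory = 5,869/2 = 2934.5; holding cost = 2934.5 × $3.5 = $10,270.75
Total = $4,927.99 + $10,270.75 = $15,198.74

$15,198.74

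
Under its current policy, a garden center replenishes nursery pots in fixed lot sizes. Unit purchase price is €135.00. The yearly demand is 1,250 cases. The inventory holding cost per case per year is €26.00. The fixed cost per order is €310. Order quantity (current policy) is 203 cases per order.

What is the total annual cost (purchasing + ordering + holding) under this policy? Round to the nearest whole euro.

€173,298

Ordering: D/Q × S = 1,250/203 × €310 = €1,908.87
Holding:  Q/2 × H = 203/2 × €26 = €2,639.00
Purchase cost = D·C = 1,250 × 135 = €168,750.00
Total = €1,908.87 + €2,639.00 + €168,750.00 = €173,297.87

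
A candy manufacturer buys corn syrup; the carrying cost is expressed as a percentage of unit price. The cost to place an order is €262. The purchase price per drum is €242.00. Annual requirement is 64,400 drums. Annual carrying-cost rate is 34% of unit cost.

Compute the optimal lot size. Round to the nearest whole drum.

H = i·C = 0.34 × €242 = €82.2800 per drum-year
2DS/H = 2·64,400·262/82.28 = 410,131.26
EOQ = √410,131.26 ≈ 640.41

640 drums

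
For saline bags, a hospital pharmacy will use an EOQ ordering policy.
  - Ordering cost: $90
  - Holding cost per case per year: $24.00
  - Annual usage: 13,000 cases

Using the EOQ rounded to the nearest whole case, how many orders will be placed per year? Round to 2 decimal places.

41.67 orders per year

2DS/H = 2·13,000·90/24 = 97,500.00
EOQ = √97,500.00 ≈ 312.25 → Q = 312
Orders per year = D/Q = 13,000 / 312 = 41.667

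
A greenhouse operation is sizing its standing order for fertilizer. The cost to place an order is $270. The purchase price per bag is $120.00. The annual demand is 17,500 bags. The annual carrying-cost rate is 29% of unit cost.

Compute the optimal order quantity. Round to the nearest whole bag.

521 bags

H = i·C = 0.29 × $120 = $34.8000 per bag-year
EOQ = √(2DS/H) = √(2 × 17,500 × 270 / 34.8)
    = √(271,551.72) ≈ 521.11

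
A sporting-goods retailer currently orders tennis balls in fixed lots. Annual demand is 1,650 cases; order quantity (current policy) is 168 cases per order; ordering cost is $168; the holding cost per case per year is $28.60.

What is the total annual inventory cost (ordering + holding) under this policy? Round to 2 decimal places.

Ordering: D/Q × S = 1,650/168 × $168 = $1,650.00
Holding:  Q/2 × H = 168/2 × $28.6 = $2,402.40
Total = $1,650.00 + $2,402.40 = $4,052.40

$4,052.40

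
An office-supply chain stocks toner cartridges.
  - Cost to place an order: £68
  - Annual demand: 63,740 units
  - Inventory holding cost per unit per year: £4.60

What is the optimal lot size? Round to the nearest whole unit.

EOQ = √(2DS/H) = √(2 × 63,740 × 68 / 4.6)
    = √(1,884,486.96) ≈ 1,372.77

1,373 units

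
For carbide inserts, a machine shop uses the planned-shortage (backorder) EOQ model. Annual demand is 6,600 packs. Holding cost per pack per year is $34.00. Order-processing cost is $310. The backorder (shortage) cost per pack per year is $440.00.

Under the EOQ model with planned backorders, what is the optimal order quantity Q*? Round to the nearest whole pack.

Basic EOQ = √(2·6,600·310/34) = 346.919
Backorder adjustment √((H+b)/b) = √((34+440)/440) = 1.0379
Q* = 346.919 × 1.0379 ≈ 360.07

360 packs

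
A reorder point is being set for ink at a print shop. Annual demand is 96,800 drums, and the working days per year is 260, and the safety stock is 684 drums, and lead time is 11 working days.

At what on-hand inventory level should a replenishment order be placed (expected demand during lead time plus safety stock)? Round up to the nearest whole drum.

4,780 drums

Daily demand d = 96,800 / 260 = 372.308 drums/day
Demand during lead time = 372.308 × 11 = 4,095.38
Reorder point = 4,095.38 + 684 = 4,779.38 → round up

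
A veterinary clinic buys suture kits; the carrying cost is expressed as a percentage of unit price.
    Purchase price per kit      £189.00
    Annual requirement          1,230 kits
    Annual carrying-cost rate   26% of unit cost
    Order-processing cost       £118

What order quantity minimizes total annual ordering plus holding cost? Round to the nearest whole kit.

77 kits

H = i·C = 0.26 × £189 = £49.1400 per kit-year
EOQ = √(2DS/H) = √(2 × 1,230 × 118 / 49.14)
    = √(5,907.20) ≈ 76.86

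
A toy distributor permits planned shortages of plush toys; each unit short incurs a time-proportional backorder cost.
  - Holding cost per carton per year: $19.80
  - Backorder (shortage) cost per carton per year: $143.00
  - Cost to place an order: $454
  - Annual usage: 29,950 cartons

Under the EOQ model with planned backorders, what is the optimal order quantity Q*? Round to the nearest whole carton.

1,250 cartons

Basic EOQ = √(2·29,950·454/19.8) = 1,171.949
Backorder adjustment √((H+b)/b) = √((19.8+143)/143) = 1.0670
Q* = 1,171.949 × 1.0670 ≈ 1,250.45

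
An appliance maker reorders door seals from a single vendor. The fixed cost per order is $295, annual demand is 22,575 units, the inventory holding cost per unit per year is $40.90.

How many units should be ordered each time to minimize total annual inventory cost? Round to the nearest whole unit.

571 units

Q* = √(2·D·S / H) = √(2·22,575·295 / 40.9) = √325,654.0 ≈ 570.66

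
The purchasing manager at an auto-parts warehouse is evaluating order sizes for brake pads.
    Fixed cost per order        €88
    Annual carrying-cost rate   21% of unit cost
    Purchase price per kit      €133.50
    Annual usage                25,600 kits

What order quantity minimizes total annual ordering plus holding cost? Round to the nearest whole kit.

Holding cost per kit per year: H = 21% × €133.5 = €28.0350
EOQ = √(2DS/H) = √(2 × 25,600 × 88 / 28.035)
    = √(160,713.39) ≈ 400.89

401 kits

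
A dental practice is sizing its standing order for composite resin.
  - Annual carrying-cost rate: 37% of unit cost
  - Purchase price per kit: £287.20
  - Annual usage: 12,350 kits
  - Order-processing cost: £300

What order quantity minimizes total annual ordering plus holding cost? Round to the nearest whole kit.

Holding cost per kit per year: H = 37% × £287.2 = £106.2640
Q* = √(2·D·S / H) = √(2·12,350·300 / 106.264) = √69,732.0 ≈ 264.07

264 kits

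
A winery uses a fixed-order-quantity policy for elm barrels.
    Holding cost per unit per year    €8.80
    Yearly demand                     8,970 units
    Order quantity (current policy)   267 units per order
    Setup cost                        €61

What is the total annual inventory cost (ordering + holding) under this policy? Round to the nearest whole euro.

€3,224

Annual ordering cost = (D/Q)·S = (8,970/267) × 61 = €2,049.33
Annual holding cost  = (Q/2)·H = (267/2) × 8.8 = €1,174.80
Total = €2,049.33 + €1,174.80 = €3,224.13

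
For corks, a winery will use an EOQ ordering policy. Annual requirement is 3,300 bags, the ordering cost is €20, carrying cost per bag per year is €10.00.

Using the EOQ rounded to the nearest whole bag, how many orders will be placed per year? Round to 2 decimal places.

Optimal lot size Q* = (2 × 3,300 × €20 / €10)^½ ≈ 114.89 → Q = 115
N = D/Q = 3,300/115 ≈ 28.696 orders/yr

28.70 orders per year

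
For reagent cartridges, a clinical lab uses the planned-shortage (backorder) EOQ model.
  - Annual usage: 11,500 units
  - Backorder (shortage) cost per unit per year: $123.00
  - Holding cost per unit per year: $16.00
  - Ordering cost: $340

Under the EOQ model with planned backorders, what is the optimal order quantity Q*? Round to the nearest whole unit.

743 units

Basic EOQ = √(2·11,500·340/16) = 699.107
Backorder adjustment √((H+b)/b) = √((16+123)/123) = 1.0631
Q* = 699.107 × 1.0631 ≈ 743.19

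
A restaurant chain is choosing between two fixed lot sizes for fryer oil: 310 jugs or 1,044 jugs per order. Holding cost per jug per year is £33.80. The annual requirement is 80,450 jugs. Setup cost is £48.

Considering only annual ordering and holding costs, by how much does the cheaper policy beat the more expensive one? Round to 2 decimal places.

TC(Q) = (D/Q)S + (Q/2)H
TC(310) = (80,450/310)×48 + (310/2)×33.8 = £17,695.77
TC(1,044) = (80,450/1,044)×48 + (1,044/2)×33.8 = £21,342.45
Cheaper: Q = 310.  Difference = £3,646.68

£3,646.68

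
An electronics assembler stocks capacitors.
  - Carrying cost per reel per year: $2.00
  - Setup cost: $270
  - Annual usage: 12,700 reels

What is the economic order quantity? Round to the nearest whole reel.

1,852 reels

2DS/H = 2·12,700·270/2 = 3,429,000.00
EOQ = √3,429,000.00 ≈ 1,851.76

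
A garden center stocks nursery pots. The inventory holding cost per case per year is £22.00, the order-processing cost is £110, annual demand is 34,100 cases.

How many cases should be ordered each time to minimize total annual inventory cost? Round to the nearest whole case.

584 cases

EOQ = √(2DS/H) = √(2 × 34,100 × 110 / 22)
    = √(341,000.00) ≈ 583.95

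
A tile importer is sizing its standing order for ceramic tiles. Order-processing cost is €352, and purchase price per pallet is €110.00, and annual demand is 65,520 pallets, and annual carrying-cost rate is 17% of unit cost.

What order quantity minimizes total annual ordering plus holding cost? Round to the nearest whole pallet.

Holding cost per pallet per year: H = 17% × €110 = €18.7000
Optimal lot size Q* = (2 × 65,520 × €352 / €18.7)^½ ≈ 1,570.55

1,571 pallets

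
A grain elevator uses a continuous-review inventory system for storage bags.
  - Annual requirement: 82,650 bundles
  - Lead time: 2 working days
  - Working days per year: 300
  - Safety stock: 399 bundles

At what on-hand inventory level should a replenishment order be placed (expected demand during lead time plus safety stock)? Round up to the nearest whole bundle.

Daily demand d = 82,650 / 300 = 275.500 bundles/day
Demand during lead time = 275.500 × 2 = 551.00
Reorder point = 551.00 + 399 = 950.00 → round up

950 bundles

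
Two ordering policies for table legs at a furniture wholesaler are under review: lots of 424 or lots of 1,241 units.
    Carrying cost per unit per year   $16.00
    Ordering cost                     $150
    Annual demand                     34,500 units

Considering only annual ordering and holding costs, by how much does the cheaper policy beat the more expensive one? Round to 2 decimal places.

Annual cost at Q: ordering D·S/Q plus holding Q·H/2.
TC(424) = (34,500/424)×150 + (424/2)×16 = $15,597.19
TC(1,241) = (34,500/1,241)×150 + (1,241/2)×16 = $14,098.02
Cheaper: Q = 1,241.  Difference = $1,499.16

$1,499.16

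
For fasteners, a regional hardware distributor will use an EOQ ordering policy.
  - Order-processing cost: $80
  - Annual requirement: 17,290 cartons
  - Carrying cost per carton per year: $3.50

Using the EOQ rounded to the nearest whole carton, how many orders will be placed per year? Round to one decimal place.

2DS/H = 2·17,290·80/3.5 = 790,400.00
EOQ = √790,400.00 ≈ 889.04 → Q = 889
Orders per year = D/Q = 17,290 / 889 = 19.449

19.4 orders per year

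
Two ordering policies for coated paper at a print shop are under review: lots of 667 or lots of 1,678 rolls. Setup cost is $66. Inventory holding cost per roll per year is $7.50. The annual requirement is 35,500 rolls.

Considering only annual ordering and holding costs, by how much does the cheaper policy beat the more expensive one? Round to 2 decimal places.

$1,674.81

TC(Q) = (D/Q)S + (Q/2)H
TC(667) = (35,500/667)×66 + (667/2)×7.5 = $6,013.99
TC(1,678) = (35,500/1,678)×66 + (1,678/2)×7.5 = $7,688.81
|ΔTC| = |$6,013.99 − $7,688.81| = $1,674.81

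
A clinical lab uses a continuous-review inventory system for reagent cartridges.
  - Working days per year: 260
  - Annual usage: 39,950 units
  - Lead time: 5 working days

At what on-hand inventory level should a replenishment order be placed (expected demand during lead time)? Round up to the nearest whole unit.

Daily demand d = 39,950 / 260 = 153.654 units/day
Demand during lead time = 153.654 × 5 = 768.27
Reorder point = 768.27 → round up

769 units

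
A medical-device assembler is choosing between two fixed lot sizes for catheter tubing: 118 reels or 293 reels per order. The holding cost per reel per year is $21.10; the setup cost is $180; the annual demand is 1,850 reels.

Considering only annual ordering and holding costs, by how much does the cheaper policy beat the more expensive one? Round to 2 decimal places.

$160.73

Annual cost at Q: ordering D·S/Q plus holding Q·H/2.
TC(118) = (1,850/118)×180 + (118/2)×21.1 = $4,066.93
TC(293) = (1,850/293)×180 + (293/2)×21.1 = $4,227.67
|ΔTC| = |$4,066.93 − $4,227.67| = $160.73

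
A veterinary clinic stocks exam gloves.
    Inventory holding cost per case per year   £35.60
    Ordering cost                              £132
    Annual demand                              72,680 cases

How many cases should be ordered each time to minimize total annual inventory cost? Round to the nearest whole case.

Optimal lot size Q* = (2 × 72,680 × £132 / £35.6)^½ ≈ 734.15

734 cases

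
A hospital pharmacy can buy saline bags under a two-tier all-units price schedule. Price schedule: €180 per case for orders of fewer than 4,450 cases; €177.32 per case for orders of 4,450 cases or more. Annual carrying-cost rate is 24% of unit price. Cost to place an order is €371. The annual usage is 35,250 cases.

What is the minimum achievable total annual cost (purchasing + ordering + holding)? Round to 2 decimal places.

H₁ = 24%×€180 = €43.2000;  H₂ = 24%×€177.32 = €42.5568
EOQ₁ = √(2×35,250×371/43.2000) = 778.11  (< 4,450, feasible at tier 1)
EOQ₂ = √(2×35,250×371/42.5568) = 783.97  (< 4,450 → use Q = 4,450 at tier-2 price)
TC(tier 1 (EOQ₁), Q≈778.1) = €6,378,614.25
TC(tier 2, Q≈4,450.0) = €6,348,157.70
Minimum at tier 2: €6,348,157.70

€6,348,157.70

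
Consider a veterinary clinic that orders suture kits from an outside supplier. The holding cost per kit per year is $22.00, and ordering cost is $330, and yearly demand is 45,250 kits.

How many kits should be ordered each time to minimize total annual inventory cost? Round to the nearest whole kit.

EOQ = √(2DS/H) = √(2 × 45,250 × 330 / 22)
    = √(1,357,500.00) ≈ 1,165.12

1,165 kits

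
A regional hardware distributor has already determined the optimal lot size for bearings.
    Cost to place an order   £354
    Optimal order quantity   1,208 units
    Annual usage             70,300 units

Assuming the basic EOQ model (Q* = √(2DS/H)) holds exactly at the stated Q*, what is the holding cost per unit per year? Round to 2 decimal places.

From Q* = √(2DS/H) ⇒ Q*² = 2DS/H.
H = 2DS / Q² = 2 × 70,300 × 354 / 1,208² = 34.1079

£34.11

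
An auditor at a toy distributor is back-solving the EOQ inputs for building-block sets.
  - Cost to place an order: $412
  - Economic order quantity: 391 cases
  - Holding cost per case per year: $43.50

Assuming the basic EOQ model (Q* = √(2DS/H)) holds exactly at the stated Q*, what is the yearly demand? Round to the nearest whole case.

Since Q* = (2DS/H)^½, squaring gives Q*²·H = 2DS.
D = Q²H / (2S) = 391² × 43.5 / (2 × 412) = 8,070.78

8,071 cases per year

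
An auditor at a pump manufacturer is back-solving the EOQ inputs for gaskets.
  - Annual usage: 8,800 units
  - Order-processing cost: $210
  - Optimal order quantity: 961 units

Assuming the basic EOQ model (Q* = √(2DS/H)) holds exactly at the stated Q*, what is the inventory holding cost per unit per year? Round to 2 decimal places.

$4.00

Since Q* = (2DS/H)^½, squaring gives Q*²·H = 2DS.
H = 2DS / Q² = 2 × 8,800 × 210 / 961² = 4.0021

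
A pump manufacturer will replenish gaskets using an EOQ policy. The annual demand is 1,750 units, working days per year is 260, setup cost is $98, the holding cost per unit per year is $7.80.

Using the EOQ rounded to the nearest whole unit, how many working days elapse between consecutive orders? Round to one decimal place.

EOQ = √(2DS/H) = √(2 × 1,750 × 98 / 7.8)
    = √(43,974.36) ≈ 209.70 → Q = 210 units
Cycle time = (working days × Q)/D = (260 × 210) / 1,750 = 31.200 days

31.2 days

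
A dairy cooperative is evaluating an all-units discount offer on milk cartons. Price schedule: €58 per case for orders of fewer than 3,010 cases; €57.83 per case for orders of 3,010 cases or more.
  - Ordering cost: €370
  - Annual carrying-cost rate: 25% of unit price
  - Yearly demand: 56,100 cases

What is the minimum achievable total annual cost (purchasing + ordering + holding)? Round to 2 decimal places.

H₁ = 25%×€58 = €14.5000;  H₂ = 25%×€57.83 = €14.4575
EOQ₁ = √(2×56,100×370/14.5000) = 1,692.05  (< 3,010, feasible at tier 1)
EOQ₂ = √(2×56,100×370/14.4575) = 1,694.54  (< 3,010 → use Q = 3,010 at tier-2 price)
TC(tier 1 (EOQ₁), Q≈1,692.1) = €3,278,334.73
TC(tier 2, Q≈3,010.0) = €3,272,917.55
Minimum at tier 2: €3,272,917.55

€3,272,917.55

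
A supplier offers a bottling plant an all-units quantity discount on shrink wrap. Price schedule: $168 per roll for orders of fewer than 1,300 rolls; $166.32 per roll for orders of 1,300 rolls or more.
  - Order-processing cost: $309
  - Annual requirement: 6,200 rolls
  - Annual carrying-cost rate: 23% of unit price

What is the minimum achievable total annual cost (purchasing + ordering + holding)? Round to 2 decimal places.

$1,053,767.70

H₁ = 23%×$168 = $38.6400;  H₂ = 23%×$166.32 = $38.2536
EOQ₁ = √(2×6,200×309/38.6400) = 314.90  (< 1,300, feasible at tier 1)
EOQ₂ = √(2×6,200×309/38.2536) = 316.49  (< 1,300 → use Q = 1,300 at tier-2 price)
TC(tier 1 (EOQ₁), Q≈314.9) = $1,053,767.70
TC(tier 2, Q≈1,300.0) = $1,057,522.53
Minimum at tier 1 (EOQ₁): $1,053,767.70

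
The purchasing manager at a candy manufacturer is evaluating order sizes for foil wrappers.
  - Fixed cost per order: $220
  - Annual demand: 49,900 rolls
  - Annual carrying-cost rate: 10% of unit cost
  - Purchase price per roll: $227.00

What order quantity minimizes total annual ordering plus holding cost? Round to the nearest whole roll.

983 rolls

Carrying cost H = $227 × 10% = $22.7000/roll/yr
Optimal lot size Q* = (2 × 49,900 × $220 / $22.7)^½ ≈ 983.48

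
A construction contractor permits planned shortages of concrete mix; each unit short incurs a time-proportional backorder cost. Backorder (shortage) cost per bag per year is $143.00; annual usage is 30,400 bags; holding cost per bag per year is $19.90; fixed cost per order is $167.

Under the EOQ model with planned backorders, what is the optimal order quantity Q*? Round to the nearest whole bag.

Basic EOQ = √(2·30,400·167/19.9) = 714.305
Backorder adjustment √((H+b)/b) = √((19.9+143)/143) = 1.0673
Q* = 714.305 × 1.0673 ≈ 762.39

762 bags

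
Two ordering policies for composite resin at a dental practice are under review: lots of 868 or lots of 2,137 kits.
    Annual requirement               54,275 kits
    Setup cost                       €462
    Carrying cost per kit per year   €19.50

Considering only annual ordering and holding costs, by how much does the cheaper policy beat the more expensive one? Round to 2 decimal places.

€4,781.79

Annual cost at Q: ordering D·S/Q plus holding Q·H/2.
TC(868) = (54,275/868)×462 + (868/2)×19.5 = €37,351.31
TC(2,137) = (54,275/2,137)×462 + (2,137/2)×19.5 = €32,569.51
Lots of 2,137 are cheaper by €4,781.79.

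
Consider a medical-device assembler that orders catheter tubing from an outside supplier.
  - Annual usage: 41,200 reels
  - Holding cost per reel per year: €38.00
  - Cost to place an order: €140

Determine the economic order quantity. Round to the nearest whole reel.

Optimal lot size Q* = (2 × 41,200 × €140 / €38)^½ ≈ 550.98

551 reels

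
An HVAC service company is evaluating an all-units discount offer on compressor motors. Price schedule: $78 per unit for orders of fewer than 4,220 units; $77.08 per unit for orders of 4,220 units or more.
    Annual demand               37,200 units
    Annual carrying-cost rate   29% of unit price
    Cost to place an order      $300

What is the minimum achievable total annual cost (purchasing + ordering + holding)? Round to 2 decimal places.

H₁ = 29%×$78 = $22.6200;  H₂ = 29%×$77.08 = $22.3532
EOQ₁ = √(2×37,200×300/22.6200) = 993.35  (< 4,220, feasible at tier 1)
EOQ₂ = √(2×37,200×300/22.3532) = 999.26  (< 4,220 → use Q = 4,220 at tier-2 price)
TC(tier 1 (EOQ₁), Q≈993.3) = $2,924,069.50
TC(tier 2, Q≈4,220.0) = $2,917,185.80
Minimum at tier 2: $2,917,185.80

$2,917,185.80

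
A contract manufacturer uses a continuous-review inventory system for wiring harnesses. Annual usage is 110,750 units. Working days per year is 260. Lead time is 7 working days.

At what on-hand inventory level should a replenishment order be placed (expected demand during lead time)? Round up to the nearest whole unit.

Daily demand d = 110,750 / 260 = 425.962 units/day
Demand during lead time = 425.962 × 7 = 2,981.73
Reorder point = 2,981.73 → round up

2,982 units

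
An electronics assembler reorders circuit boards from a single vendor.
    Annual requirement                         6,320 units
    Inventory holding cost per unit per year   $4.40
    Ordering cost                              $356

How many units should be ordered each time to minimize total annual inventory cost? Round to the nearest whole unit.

Q* = √(2·D·S / H) = √(2·6,320·356 / 4.4) = √1,022,690.9 ≈ 1,011.28

1,011 units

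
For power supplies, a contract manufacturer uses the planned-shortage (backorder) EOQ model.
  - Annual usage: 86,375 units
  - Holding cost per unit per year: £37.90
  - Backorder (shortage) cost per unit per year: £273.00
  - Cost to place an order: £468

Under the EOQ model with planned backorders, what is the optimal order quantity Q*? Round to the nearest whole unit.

1,559 units

Basic EOQ = √(2·86,375·468/37.9) = 1,460.536
Backorder adjustment √((H+b)/b) = √((37.9+273)/273) = 1.0672
Q* = 1,460.536 × 1.0672 ≈ 1,558.62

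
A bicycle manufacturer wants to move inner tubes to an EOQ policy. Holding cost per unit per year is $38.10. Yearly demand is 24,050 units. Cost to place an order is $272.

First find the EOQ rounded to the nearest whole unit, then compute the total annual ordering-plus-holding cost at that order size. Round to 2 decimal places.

2DS/H = 2·24,050·272/38.1 = 343,391.08
EOQ = √343,391.08 ≈ 586.00 → Q = 586 units
Annual ordering cost = (D/Q)·S = (24,050/586) × 272 = $11,163.14
Annual holding cost  = (Q/2)·H = (586/2) × 38.1 = $11,163.30
Total = $11,163.14 + $11,163.30 = $22,326.44

$22,326.44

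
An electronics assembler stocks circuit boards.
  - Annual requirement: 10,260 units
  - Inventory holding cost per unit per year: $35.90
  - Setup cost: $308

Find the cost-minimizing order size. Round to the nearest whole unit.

420 units

Optimal lot size Q* = (2 × 10,260 × $308 / $35.9)^½ ≈ 419.58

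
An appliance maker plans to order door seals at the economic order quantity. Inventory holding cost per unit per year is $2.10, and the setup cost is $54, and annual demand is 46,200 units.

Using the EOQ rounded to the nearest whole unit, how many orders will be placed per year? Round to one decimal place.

30.0 orders per year

EOQ = √(2DS/H) = √(2 × 46,200 × 54 / 2.1)
    = √(2,376,000.00) ≈ 1,541.43 → Q = 1,541
Orders per year = D/Q = 46,200 / 1,541 = 29.981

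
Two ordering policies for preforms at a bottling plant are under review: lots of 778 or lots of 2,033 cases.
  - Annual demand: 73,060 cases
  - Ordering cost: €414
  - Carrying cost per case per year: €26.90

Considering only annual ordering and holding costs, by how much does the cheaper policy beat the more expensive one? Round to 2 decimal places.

€7,120.00

Annual cost at Q: ordering D·S/Q plus holding Q·H/2.
TC(778) = (73,060/778)×414 + (778/2)×26.9 = €49,341.79
TC(2,033) = (73,060/2,033)×414 + (2,033/2)×26.9 = €42,221.78
Lots of 2,033 are cheaper by €7,120.00.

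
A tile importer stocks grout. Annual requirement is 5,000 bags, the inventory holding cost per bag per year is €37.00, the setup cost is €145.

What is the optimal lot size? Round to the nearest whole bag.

EOQ = √(2DS/H) = √(2 × 5,000 × 145 / 37)
    = √(39,189.19) ≈ 197.96

198 bags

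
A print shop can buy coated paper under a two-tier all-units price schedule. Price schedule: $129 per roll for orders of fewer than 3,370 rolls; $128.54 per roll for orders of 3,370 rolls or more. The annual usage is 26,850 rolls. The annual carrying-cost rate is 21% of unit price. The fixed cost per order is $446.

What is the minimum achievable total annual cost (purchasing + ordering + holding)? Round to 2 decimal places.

$3,489,121.77

H₁ = 21%×$129 = $27.0900;  H₂ = 21%×$128.54 = $26.9934
EOQ₁ = √(2×26,850×446/27.0900) = 940.26  (< 3,370, feasible at tier 1)
EOQ₂ = √(2×26,850×446/26.9934) = 941.95  (< 3,370 → use Q = 3,370 at tier-2 price)
TC(tier 1 (EOQ₁), Q≈940.3) = $3,489,121.77
TC(tier 2, Q≈3,370.0) = $3,500,336.32
Minimum at tier 1 (EOQ₁): $3,489,121.77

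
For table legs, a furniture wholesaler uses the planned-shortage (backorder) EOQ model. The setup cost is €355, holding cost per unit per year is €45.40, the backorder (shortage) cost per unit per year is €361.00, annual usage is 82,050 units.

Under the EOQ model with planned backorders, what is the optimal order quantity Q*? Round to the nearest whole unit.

Q* = √(2DS/H) · √((H + b)/b)
   = √(2 × 82,050 × 355 / 45.4) · √((45.4 + 361) / 361)
   = 1,132.767 × 1.0610 ≈ 1,201.89

1,202 units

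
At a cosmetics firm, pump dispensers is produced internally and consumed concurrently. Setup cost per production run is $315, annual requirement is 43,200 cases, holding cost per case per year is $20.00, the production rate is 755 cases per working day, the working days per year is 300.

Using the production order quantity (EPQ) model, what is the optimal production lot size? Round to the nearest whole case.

1,297 cases

d = 43,200/300 = 144.0000 cases/day;  effective holding cost H(1 − d/p) = 20·(1 − 144.0000/755) = 16.18543
Q* = √(2DS / H_eff) = √(2·43,200·315 / 16.18543) ≈ 1,296.73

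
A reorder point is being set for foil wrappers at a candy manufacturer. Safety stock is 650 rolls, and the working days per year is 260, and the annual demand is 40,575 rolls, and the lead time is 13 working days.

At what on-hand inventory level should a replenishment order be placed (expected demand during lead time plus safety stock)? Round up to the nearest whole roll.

2,679 rolls

Daily demand d = 40,575 / 260 = 156.058 rolls/day
Demand during lead time = 156.058 × 13 = 2,028.75
Reorder point = 2,028.75 + 650 = 2,678.75 → round up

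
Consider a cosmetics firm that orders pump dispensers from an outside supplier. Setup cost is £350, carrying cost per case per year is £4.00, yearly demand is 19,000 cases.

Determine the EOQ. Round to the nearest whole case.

1,823 cases

Optimal lot size Q* = (2 × 19,000 × £350 / £4)^½ ≈ 1,823.46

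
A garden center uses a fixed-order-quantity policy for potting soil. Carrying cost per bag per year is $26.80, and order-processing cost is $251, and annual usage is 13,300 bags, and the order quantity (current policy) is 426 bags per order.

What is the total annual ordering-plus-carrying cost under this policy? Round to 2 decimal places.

Ordering: D/Q × S = 13,300/426 × $251 = $7,836.38
Holding:  Q/2 × H = 426/2 × $26.8 = $5,708.40
Total = $7,836.38 + $5,708.40 = $13,544.78

$13,544.78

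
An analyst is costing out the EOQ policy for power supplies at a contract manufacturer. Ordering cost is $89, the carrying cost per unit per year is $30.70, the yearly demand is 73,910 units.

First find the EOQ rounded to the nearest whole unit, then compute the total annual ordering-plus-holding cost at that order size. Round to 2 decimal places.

$20,096.98

EOQ = √(2DS/H) = √(2 × 73,910 × 89 / 30.7)
    = √(428,533.55) ≈ 654.62 → Q = 655 units
Orders/yr = 73,910/655 = 112.840; ordering cost = 112.840 × $89 = $10,042.73
Average inventory = 655/2 = 327.5; holding cost = 327.5 × $30.7 = $10,054.25
Total = $10,042.73 + $10,054.25 = $20,096.98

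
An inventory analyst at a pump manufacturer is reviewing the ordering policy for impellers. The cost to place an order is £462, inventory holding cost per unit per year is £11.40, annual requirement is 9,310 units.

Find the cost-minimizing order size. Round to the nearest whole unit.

Optimal lot size Q* = (2 × 9,310 × £462 / £11.4)^½ ≈ 868.68

869 units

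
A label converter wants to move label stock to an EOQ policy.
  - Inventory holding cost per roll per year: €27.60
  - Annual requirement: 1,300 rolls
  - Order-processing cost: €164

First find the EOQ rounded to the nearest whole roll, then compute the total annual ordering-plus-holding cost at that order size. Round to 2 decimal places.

€3,430.55

Optimal lot size Q* = (2 × 1,300 × €164 / €27.6)^½ ≈ 124.30 → Q = 124 rolls
Annual ordering cost = (D/Q)·S = (1,300/124) × 164 = €1,719.35
Annual holding cost  = (Q/2)·H = (124/2) × 27.6 = €1,711.20
Total = €1,719.35 + €1,711.20 = €3,430.55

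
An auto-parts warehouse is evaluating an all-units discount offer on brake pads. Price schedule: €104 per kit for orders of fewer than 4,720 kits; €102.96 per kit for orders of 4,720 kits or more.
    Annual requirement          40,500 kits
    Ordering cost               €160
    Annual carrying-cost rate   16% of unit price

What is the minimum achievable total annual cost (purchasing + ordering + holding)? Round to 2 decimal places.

€4,210,130.58

H₁ = 16%×€104 = €16.6400;  H₂ = 16%×€102.96 = €16.4736
EOQ₁ = √(2×40,500×160/16.6400) = 882.52  (< 4,720, feasible at tier 1)
EOQ₂ = √(2×40,500×160/16.4736) = 886.97  (< 4,720 → use Q = 4,720 at tier-2 price)
TC(tier 1 (EOQ₁), Q≈882.5) = €4,226,685.18
TC(tier 2, Q≈4,720.0) = €4,210,130.58
Minimum at tier 2: €4,210,130.58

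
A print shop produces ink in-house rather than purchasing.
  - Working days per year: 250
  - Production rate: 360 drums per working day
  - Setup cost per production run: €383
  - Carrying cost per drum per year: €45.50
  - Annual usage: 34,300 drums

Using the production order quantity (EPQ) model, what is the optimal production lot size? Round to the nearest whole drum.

966 drums

Daily demand d = 34,300/250 = 137.200; p = 360; 1 − d/p = 0.61889
EPQ = √(2DS / (H(1 − d/p)))
    = √(2 × 34,300 × 383 / (45.5 × 0.61889)) ≈ 965.94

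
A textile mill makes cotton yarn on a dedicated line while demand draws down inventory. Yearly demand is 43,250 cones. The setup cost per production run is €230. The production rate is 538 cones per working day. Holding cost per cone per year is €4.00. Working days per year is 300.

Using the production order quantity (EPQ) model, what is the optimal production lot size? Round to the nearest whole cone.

d = 43,250/300 = 144.1667 cones/day;  effective holding cost H(1 − d/p) = 4·(1 − 144.1667/538) = 2.92813
Q* = √(2DS / H_eff) = √(2·43,250·230 / 2.92813) ≈ 2,606.61

2,607 cones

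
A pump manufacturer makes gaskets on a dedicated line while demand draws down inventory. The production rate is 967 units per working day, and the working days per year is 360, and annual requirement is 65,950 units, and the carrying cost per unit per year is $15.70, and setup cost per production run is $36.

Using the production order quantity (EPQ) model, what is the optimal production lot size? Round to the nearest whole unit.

d = 65,950/360 = 183.1944 units/day;  effective holding cost H(1 − d/p) = 15.7·(1 − 183.1944/967) = 12.72570
Q* = √(2DS / H_eff) = √(2·65,950·36 / 12.72570) ≈ 610.85

611 units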